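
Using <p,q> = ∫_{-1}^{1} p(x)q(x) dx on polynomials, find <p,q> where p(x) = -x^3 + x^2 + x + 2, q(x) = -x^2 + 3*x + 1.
<p,q> = 56/15

Expand the product: p(x)·q(x) = x^5 - 4*x^4 + x^3 + 2*x^2 + 7*x + 2.
∫_{-1}^{1} of each monomial x^k gives [2/(k+1) if k even, 0 if k odd]. Integrating term-by-term (or equivalently evaluating the antiderivative F(x) = x^6/6 - 4*x^5/5 + x^4/4 + 2*x^3/3 + 7*x^2/2 + 2*x at the endpoints):
  F(1) − F(−1) = 347/60 − (41/20) = 56/15.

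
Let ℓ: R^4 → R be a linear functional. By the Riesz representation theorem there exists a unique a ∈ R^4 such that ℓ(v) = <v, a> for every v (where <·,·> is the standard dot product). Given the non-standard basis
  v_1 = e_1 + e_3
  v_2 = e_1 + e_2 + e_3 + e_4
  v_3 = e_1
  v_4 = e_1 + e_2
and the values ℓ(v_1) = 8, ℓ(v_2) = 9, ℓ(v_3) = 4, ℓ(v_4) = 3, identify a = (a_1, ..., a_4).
a = (4, -1, 4, 2)

Write a = (a_1, ..., a_4) in the standard basis. For each basis vector v_i, ℓ(v_i) = <v_i, a> is a linear equation in the a_j's. Collect the n equations into a matrix system V a = ℓ, where row i of V is v_i (expressed in the standard basis). Since V is invertible (lower-triangular with 1s on the diagonal, up to permutation), solve by back-substitution:
  V =
[[1, 0, 1, 0],
 [1, 1, 1, 1],
 [1, 0, 0, 0],
 [1, 1, 0, 0]]
  V a = (8, 9, 4, 3)
Solving gives a = (4, -1, 4, 2).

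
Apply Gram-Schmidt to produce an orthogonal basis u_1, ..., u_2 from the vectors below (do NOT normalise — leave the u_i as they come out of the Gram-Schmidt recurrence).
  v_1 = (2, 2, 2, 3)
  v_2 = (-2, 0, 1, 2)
Orthogonal basis:
  u_1 = (2, 2, 2, 3)
  u_2 = (-50/21, -8/21, 13/21, 10/7)

Apply the Gram-Schmidt recurrence
  u_1 = v_1
  u_i = v_i − Σ_{j<i} ((v_i · u_j) / (u_j · u_j)) · u_j.

Step by step this gives:
  u_1 = (2, 2, 2, 3)
  u_2 = (-50/21, -8/21, 13/21, 10/7)

Orthogonality check:
  u_2 · u_1 = 0 (should be 0)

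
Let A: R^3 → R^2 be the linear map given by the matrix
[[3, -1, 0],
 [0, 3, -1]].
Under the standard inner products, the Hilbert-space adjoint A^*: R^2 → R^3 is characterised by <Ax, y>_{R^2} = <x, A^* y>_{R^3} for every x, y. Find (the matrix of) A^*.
A^* = A^T =
[[3, 0],
 [-1, 3],
 [0, -1]]

For real matrices with standard dot products, the defining identity <Ax, y> = <x, A^* y> gives (Ax)^T y = x^T (A^*) y, i.e. x^T A^T y = x^T (A^*) y. Since this holds for all x, y, we must have A^* = A^T. Therefore
A^* =
[[3, 0],
 [-1, 3],
 [0, -1]].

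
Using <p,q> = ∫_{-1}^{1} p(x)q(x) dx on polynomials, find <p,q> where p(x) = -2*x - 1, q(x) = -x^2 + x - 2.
<p,q> = 10/3

Expand the product: p(x)·q(x) = 2*x^3 - x^2 + 3*x + 2.
∫_{-1}^{1} of each monomial x^k gives [2/(k+1) if k even, 0 if k odd]. Integrating term-by-term (or equivalently evaluating the antiderivative F(x) = x^4/2 - x^3/3 + 3*x^2/2 + 2*x at the endpoints):
  F(1) − F(−1) = 11/3 − (1/3) = 10/3.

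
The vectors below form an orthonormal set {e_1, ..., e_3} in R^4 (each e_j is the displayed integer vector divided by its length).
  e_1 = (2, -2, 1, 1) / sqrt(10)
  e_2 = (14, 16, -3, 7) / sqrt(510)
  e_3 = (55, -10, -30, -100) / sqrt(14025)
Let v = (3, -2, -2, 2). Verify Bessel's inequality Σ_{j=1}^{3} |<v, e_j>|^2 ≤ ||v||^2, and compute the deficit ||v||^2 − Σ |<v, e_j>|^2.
Σ |<v, e_j>|^2 = 131/11; ||v||^2 = 21; deficit = 100/11

Write each e_j = u_j / sqrt(<u_j, u_j>) where u_j is the displayed integer vector. Then <v, e_j> = <v, u_j> / sqrt(<u_j, u_j>), so |<v, e_j>|^2 = <v, u_j>^2 / <u_j, u_j>.
Coefficients: <v, e_1> = 10/sqrt(10), <v, e_2> = 30/sqrt(510), <v, e_3> = 45/sqrt(14025).
Square and sum: Σ |<v, e_j>|^2 = 131/11.
Compute ||v||^2 = v·v = 21.
Deficit = 21 − 131/11 = 100/11 ≥ 0, confirming Bessel's inequality. (The deficit equals ||v − Σ <v,e_j> e_j||^2, the squared distance from v to span{e_j}.)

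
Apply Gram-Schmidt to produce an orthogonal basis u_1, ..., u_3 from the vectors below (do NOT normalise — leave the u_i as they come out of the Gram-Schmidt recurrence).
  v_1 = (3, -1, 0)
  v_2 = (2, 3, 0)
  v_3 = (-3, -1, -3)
Orthogonal basis:
  u_1 = (3, -1, 0)
  u_2 = (11/10, 33/10, 0)
  u_3 = (0, 0, -3)

Apply the Gram-Schmidt recurrence
  u_1 = v_1
  u_i = v_i − Σ_{j<i} ((v_i · u_j) / (u_j · u_j)) · u_j.

Step by step this gives:
  u_1 = (3, -1, 0)
  u_2 = (11/10, 33/10, 0)
  u_3 = (0, 0, -3)

Orthogonality check:
  u_2 · u_1 = 0 (should be 0)
  u_3 · u_1 = 0 (should be 0)
  u_3 · u_2 = 0 (should be 0)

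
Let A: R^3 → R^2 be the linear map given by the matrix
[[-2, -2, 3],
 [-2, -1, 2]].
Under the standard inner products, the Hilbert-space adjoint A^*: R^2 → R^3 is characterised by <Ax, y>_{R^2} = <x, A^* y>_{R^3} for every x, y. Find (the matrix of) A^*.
A^* = A^T =
[[-2, -2],
 [-2, -1],
 [3, 2]]

For real matrices with standard dot products, the defining identity <Ax, y> = <x, A^* y> gives (Ax)^T y = x^T (A^*) y, i.e. x^T A^T y = x^T (A^*) y. Since this holds for all x, y, we must have A^* = A^T. Therefore
A^* =
[[-2, -2],
 [-2, -1],
 [3, 2]].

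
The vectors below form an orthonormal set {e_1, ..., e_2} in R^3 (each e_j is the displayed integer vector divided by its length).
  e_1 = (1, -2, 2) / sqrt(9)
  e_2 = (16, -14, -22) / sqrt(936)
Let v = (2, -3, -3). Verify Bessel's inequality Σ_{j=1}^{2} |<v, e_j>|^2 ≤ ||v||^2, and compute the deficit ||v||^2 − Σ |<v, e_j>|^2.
Σ |<v, e_j>|^2 = 278/13; ||v||^2 = 22; deficit = 8/13

Write each e_j = u_j / sqrt(<u_j, u_j>) where u_j is the displayed integer vector. Then <v, e_j> = <v, u_j> / sqrt(<u_j, u_j>), so |<v, e_j>|^2 = <v, u_j>^2 / <u_j, u_j>.
Coefficients: <v, e_1> = 2/sqrt(9), <v, e_2> = 140/sqrt(936).
Square and sum: Σ |<v, e_j>|^2 = 278/13.
Compute ||v||^2 = v·v = 22.
Deficit = 22 − 278/13 = 8/13 ≥ 0, confirming Bessel's inequality. (The deficit equals ||v − Σ <v,e_j> e_j||^2, the squared distance from v to span{e_j}.)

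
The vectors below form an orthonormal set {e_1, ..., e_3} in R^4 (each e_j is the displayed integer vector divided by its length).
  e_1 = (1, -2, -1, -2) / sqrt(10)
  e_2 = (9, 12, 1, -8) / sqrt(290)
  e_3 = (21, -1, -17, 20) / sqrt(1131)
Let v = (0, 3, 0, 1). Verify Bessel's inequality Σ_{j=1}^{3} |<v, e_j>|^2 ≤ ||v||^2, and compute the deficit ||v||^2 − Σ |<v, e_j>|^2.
Σ |<v, e_j>|^2 = 365/39; ||v||^2 = 10; deficit = 25/39

Write each e_j = u_j / sqrt(<u_j, u_j>) where u_j is the displayed integer vector. Then <v, e_j> = <v, u_j> / sqrt(<u_j, u_j>), so |<v, e_j>|^2 = <v, u_j>^2 / <u_j, u_j>.
Coefficients: <v, e_1> = -8/sqrt(10), <v, e_2> = 28/sqrt(290), <v, e_3> = 17/sqrt(1131).
Square and sum: Σ |<v, e_j>|^2 = 365/39.
Compute ||v||^2 = v·v = 10.
Deficit = 10 − 365/39 = 25/39 ≥ 0, confirming Bessel's inequality. (The deficit equals ||v − Σ <v,e_j> e_j||^2, the squared distance from v to span{e_j}.)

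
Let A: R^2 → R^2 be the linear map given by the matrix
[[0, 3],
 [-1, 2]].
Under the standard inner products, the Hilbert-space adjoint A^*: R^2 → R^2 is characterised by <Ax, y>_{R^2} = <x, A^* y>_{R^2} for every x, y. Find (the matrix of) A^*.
A^* = A^T =
[[0, -1],
 [3, 2]]

For real matrices with standard dot products, the defining identity <Ax, y> = <x, A^* y> gives (Ax)^T y = x^T (A^*) y, i.e. x^T A^T y = x^T (A^*) y. Since this holds for all x, y, we must have A^* = A^T. Therefore
A^* =
[[0, -1],
 [3, 2]].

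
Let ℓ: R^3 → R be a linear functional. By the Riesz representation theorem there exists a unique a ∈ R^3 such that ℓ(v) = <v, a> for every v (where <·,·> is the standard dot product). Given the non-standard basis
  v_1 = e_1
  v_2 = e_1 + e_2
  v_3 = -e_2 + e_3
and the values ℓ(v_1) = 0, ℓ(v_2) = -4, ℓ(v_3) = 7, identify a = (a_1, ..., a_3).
a = (0, -4, 3)

Write a = (a_1, ..., a_3) in the standard basis. For each basis vector v_i, ℓ(v_i) = <v_i, a> is a linear equation in the a_j's. Collect the n equations into a matrix system V a = ℓ, where row i of V is v_i (expressed in the standard basis). Since V is invertible (lower-triangular with 1s on the diagonal, up to permutation), solve by back-substitution:
  V =
[[1, 0, 0],
 [1, 1, 0],
 [0, -1, 1]]
  V a = (0, -4, 7)
Solving gives a = (0, -4, 3).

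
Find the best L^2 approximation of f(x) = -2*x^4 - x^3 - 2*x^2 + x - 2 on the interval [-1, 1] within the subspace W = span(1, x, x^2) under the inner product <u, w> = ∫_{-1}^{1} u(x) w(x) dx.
g(x) = -26*x^2/7 + 2*x/5 - 64/35

The best approximation g ∈ W is the orthogonal projection of f onto W. Writing g = a_0 + a_1 x + a_2 x^2, the coefficients solve the normal equations G · a = b where
  G_{ij} = <φ_i, φ_j> and b_i = <f, φ_i>, with φ_0 = 1, φ_1 = x, φ_2 = x^2.
G =
  [2, 0, 2/3]
  [0, 2/3, 0]
  [2/3, 0, 2/5],
b = (-92/15, 4/15, -284/105).
Solving gives a_0 = -64/35, a_1 = 2/5, a_2 = -26/7, so
  g(x) = -26*x^2/7 + 2*x/5 - 64/35.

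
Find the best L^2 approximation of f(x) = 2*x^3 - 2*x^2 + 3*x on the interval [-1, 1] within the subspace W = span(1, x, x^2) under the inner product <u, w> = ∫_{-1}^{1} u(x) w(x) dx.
g(x) = -2*x^2 + 21*x/5

The best approximation g ∈ W is the orthogonal projection of f onto W. Writing g = a_0 + a_1 x + a_2 x^2, the coefficients solve the normal equations G · a = b where
  G_{ij} = <φ_i, φ_j> and b_i = <f, φ_i>, with φ_0 = 1, φ_1 = x, φ_2 = x^2.
G =
  [2, 0, 2/3]
  [0, 2/3, 0]
  [2/3, 0, 2/5],
b = (-4/3, 14/5, -4/5).
Solving gives a_0 = 0, a_1 = 21/5, a_2 = -2, so
  g(x) = -2*x^2 + 21*x/5.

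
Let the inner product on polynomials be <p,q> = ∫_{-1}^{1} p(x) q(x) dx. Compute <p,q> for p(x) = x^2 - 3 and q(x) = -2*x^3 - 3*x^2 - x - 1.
<p,q> = 152/15

Expand the product: p(x)·q(x) = -2*x^5 - 3*x^4 + 5*x^3 + 8*x^2 + 3*x + 3.
∫_{-1}^{1} of each monomial x^k gives [2/(k+1) if k even, 0 if k odd]. Integrating term-by-term (or equivalently evaluating the antiderivative F(x) = -x^6/3 - 3*x^5/5 + 5*x^4/4 + 8*x^3/3 + 3*x^2/2 + 3*x at the endpoints):
  F(1) − F(−1) = 449/60 − (-53/20) = 152/15.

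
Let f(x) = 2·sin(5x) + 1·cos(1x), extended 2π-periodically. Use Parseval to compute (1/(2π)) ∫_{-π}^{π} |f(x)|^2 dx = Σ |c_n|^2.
Σ |c_n|^2 = 5/2

Expand |f|^2 and use orthogonality of {sin(nx), cos(mx)} on [-π, π]:
  ∫_{-π}^{π} sin(nx)^2 dx = π, ∫ cos(mx)^2 dx = π, and cross terms integrate to 0.
So ∫_{-π}^{π} f(x)^2 dx = 2^2 · π + 1^2 · π = (4 + 1)π.
Divide by 2π: (4 + 1)/2 = 5/2.
By Parseval, this equals Σ |c_n|^2.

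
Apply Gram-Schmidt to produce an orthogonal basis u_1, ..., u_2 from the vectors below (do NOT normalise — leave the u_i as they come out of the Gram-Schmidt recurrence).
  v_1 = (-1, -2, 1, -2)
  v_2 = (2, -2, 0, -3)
Orthogonal basis:
  u_1 = (-1, -2, 1, -2)
  u_2 = (14/5, -2/5, -4/5, -7/5)

Apply the Gram-Schmidt recurrence
  u_1 = v_1
  u_i = v_i − Σ_{j<i} ((v_i · u_j) / (u_j · u_j)) · u_j.

Step by step this gives:
  u_1 = (-1, -2, 1, -2)
  u_2 = (14/5, -2/5, -4/5, -7/5)

Orthogonality check:
  u_2 · u_1 = 0 (should be 0)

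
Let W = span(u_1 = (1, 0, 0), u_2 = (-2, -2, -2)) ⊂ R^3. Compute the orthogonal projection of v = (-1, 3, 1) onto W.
proj_W(v) = (-1, 2, 2)

Set up U = [u_1 | ... | u_2] ∈ R^(3×2). The projector onto W = col(U) is P = U (U^T U)^(-1) U^T.
Compute U^T U =
  [1, -2]
  [-2, 12],
and U^T v = (-1, -6).
Solve U^T U · c = U^T v for the coefficients: c = (-3, -1). The projection is proj_W(v) = U c.
Check: (v - proj_W(v)) · u_1 = 0  (should be 0).
Check: (v - proj_W(v)) · u_2 = 0  (should be 0).
Result: proj_W(v) = (-1, 2, 2).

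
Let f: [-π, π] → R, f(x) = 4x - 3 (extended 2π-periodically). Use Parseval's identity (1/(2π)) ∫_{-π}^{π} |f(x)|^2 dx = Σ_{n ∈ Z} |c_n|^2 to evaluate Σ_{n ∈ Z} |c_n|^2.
Σ |c_n|^2 = 16π^2/3 + 9

Expand and integrate term by term over [-π, π]:
  ∫ (4x)^2 dx = 16·(2π^3/3); ∫ 2·4·(-3)·x dx = 0 (odd integrand); ∫ (-3)^2 dx = 9·2π.
So (1/(2π)) ∫_{-π}^{π} (4x - 3)^2 dx = 16π^2/3 + 9 = 16π^2/3 + 9.
Parseval ⇒ Σ |c_n|^2 = 16π^2/3 + 9.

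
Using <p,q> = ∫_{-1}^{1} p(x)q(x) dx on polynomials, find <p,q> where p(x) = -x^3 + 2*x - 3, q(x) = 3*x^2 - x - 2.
<p,q> = 76/15

Expand the product: p(x)·q(x) = -3*x^5 + x^4 + 8*x^3 - 11*x^2 - x + 6.
∫_{-1}^{1} of each monomial x^k gives [2/(k+1) if k even, 0 if k odd]. Integrating term-by-term (or equivalently evaluating the antiderivative F(x) = -x^6/2 + x^5/5 + 2*x^4 - 11*x^3/3 - x^2/2 + 6*x at the endpoints):
  F(1) − F(−1) = 53/15 − (-23/15) = 76/15.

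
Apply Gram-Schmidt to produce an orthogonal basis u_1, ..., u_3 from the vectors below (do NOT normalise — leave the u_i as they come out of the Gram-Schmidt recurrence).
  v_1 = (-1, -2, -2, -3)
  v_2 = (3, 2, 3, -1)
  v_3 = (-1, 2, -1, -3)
Orthogonal basis:
  u_1 = (-1, -2, -2, -3)
  u_2 = (22/9, 8/9, 17/9, -8/3)
  u_3 = (-207/157, 410/157, -110/157, -131/157)

Apply the Gram-Schmidt recurrence
  u_1 = v_1
  u_i = v_i − Σ_{j<i} ((v_i · u_j) / (u_j · u_j)) · u_j.

Step by step this gives:
  u_1 = (-1, -2, -2, -3)
  u_2 = (22/9, 8/9, 17/9, -8/3)
  u_3 = (-207/157, 410/157, -110/157, -131/157)

Orthogonality check:
  u_2 · u_1 = 0 (should be 0)
  u_3 · u_1 = 0 (should be 0)
  u_3 · u_2 = 0 (should be 0)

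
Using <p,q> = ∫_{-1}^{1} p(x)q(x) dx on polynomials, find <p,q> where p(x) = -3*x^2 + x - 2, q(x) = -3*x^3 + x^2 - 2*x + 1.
<p,q> = -166/15

Expand the product: p(x)·q(x) = 9*x^5 - 6*x^4 + 13*x^3 - 7*x^2 + 5*x - 2.
∫_{-1}^{1} of each monomial x^k gives [2/(k+1) if k even, 0 if k odd]. Integrating term-by-term (or equivalently evaluating the antiderivative F(x) = 3*x^6/2 - 6*x^5/5 + 13*x^4/4 - 7*x^3/3 + 5*x^2/2 - 2*x at the endpoints):
  F(1) − F(−1) = 103/60 − (767/60) = -166/15.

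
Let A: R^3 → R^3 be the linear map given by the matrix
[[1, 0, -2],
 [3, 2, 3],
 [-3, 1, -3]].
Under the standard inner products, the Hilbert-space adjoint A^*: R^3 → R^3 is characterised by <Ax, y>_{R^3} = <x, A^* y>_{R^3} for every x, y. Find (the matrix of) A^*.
A^* = A^T =
[[1, 3, -3],
 [0, 2, 1],
 [-2, 3, -3]]

For real matrices with standard dot products, the defining identity <Ax, y> = <x, A^* y> gives (Ax)^T y = x^T (A^*) y, i.e. x^T A^T y = x^T (A^*) y. Since this holds for all x, y, we must have A^* = A^T. Therefore
A^* =
[[1, 3, -3],
 [0, 2, 1],
 [-2, 3, -3]].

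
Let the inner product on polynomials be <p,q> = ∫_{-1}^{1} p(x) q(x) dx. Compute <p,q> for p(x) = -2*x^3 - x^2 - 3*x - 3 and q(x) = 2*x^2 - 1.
<p,q> = 28/15

Expand the product: p(x)·q(x) = -4*x^5 - 2*x^4 - 4*x^3 - 5*x^2 + 3*x + 3.
∫_{-1}^{1} of each monomial x^k gives [2/(k+1) if k even, 0 if k odd]. Integrating term-by-term (or equivalently evaluating the antiderivative F(x) = -2*x^6/3 - 2*x^5/5 - x^4 - 5*x^3/3 + 3*x^2/2 + 3*x at the endpoints):
  F(1) − F(−1) = 23/30 − (-11/10) = 28/15.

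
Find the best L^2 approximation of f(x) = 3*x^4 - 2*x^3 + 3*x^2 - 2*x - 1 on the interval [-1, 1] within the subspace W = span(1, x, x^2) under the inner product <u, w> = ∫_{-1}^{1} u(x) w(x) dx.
g(x) = 39*x^2/7 - 16*x/5 - 44/35

The best approximation g ∈ W is the orthogonal projection of f onto W. Writing g = a_0 + a_1 x + a_2 x^2, the coefficients solve the normal equations G · a = b where
  G_{ij} = <φ_i, φ_j> and b_i = <f, φ_i>, with φ_0 = 1, φ_1 = x, φ_2 = x^2.
G =
  [2, 0, 2/3]
  [0, 2/3, 0]
  [2/3, 0, 2/5],
b = (6/5, -32/15, 146/105).
Solving gives a_0 = -44/35, a_1 = -16/5, a_2 = 39/7, so
  g(x) = 39*x^2/7 - 16*x/5 - 44/35.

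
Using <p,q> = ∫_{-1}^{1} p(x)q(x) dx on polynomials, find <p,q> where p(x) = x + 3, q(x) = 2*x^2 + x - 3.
<p,q> = -40/3

Expand the product: p(x)·q(x) = 2*x^3 + 7*x^2 - 9.
∫_{-1}^{1} of each monomial x^k gives [2/(k+1) if k even, 0 if k odd]. Integrating term-by-term (or equivalently evaluating the antiderivative F(x) = x^4/2 + 7*x^3/3 - 9*x at the endpoints):
  F(1) − F(−1) = -37/6 − (43/6) = -40/3.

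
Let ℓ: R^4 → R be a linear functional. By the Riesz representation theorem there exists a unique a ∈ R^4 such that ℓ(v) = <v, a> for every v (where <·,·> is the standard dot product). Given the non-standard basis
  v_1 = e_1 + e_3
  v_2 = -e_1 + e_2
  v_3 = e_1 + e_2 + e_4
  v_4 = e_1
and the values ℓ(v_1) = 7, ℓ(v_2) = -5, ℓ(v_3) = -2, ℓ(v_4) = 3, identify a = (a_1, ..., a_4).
a = (3, -2, 4, -3)

Write a = (a_1, ..., a_4) in the standard basis. For each basis vector v_i, ℓ(v_i) = <v_i, a> is a linear equation in the a_j's. Collect the n equations into a matrix system V a = ℓ, where row i of V is v_i (expressed in the standard basis). Since V is invertible (lower-triangular with 1s on the diagonal, up to permutation), solve by back-substitution:
  V =
[[1, 0, 1, 0],
 [-1, 1, 0, 0],
 [1, 1, 0, 1],
 [1, 0, 0, 0]]
  V a = (7, -5, -2, 3)
Solving gives a = (3, -2, 4, -3).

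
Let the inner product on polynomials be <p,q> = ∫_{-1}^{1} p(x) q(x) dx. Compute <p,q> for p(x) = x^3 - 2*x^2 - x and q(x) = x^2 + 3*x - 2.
<p,q> = 16/15

Expand the product: p(x)·q(x) = x^5 + x^4 - 9*x^3 + x^2 + 2*x.
∫_{-1}^{1} of each monomial x^k gives [2/(k+1) if k even, 0 if k odd]. Integrating term-by-term (or equivalently evaluating the antiderivative F(x) = x^6/6 + x^5/5 - 9*x^4/4 + x^3/3 + x^2 at the endpoints):
  F(1) − F(−1) = -11/20 − (-97/60) = 16/15.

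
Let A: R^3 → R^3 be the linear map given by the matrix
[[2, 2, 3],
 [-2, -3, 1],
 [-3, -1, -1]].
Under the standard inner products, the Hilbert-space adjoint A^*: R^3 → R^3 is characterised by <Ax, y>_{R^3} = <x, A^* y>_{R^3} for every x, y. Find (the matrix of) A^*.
A^* = A^T =
[[2, -2, -3],
 [2, -3, -1],
 [3, 1, -1]]

For real matrices with standard dot products, the defining identity <Ax, y> = <x, A^* y> gives (Ax)^T y = x^T (A^*) y, i.e. x^T A^T y = x^T (A^*) y. Since this holds for all x, y, we must have A^* = A^T. Therefore
A^* =
[[2, -2, -3],
 [2, -3, -1],
 [3, 1, -1]].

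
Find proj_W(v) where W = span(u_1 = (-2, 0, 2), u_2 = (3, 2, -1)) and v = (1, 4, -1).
proj_W(v) = (7/3, 8/3, 1/3)

Set up U = [u_1 | ... | u_2] ∈ R^(3×2). The projector onto W = col(U) is P = U (U^T U)^(-1) U^T.
Compute U^T U =
  [8, -8]
  [-8, 14],
and U^T v = (-4, 12).
Solve U^T U · c = U^T v for the coefficients: c = (5/6, 4/3). The projection is proj_W(v) = U c.
Check: (v - proj_W(v)) · u_1 = 0  (should be 0).
Check: (v - proj_W(v)) · u_2 = 0  (should be 0).
Result: proj_W(v) = (7/3, 8/3, 1/3).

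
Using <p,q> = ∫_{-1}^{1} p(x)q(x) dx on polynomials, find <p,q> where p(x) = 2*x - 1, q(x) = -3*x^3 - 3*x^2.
<p,q> = -2/5

Expand the product: p(x)·q(x) = -6*x^4 - 3*x^3 + 3*x^2.
∫_{-1}^{1} of each monomial x^k gives [2/(k+1) if k even, 0 if k odd]. Integrating term-by-term (or equivalently evaluating the antiderivative F(x) = -6*x^5/5 - 3*x^4/4 + x^3 at the endpoints):
  F(1) − F(−1) = -19/20 − (-11/20) = -2/5.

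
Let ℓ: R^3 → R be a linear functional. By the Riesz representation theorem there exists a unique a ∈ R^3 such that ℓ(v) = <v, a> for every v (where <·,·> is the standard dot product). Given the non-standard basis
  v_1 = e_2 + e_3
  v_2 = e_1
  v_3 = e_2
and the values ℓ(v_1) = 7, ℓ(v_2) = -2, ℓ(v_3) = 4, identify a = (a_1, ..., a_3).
a = (-2, 4, 3)

Write a = (a_1, ..., a_3) in the standard basis. For each basis vector v_i, ℓ(v_i) = <v_i, a> is a linear equation in the a_j's. Collect the n equations into a matrix system V a = ℓ, where row i of V is v_i (expressed in the standard basis). Since V is invertible (lower-triangular with 1s on the diagonal, up to permutation), solve by back-substitution:
  V =
[[0, 1, 1],
 [1, 0, 0],
 [0, 1, 0]]
  V a = (7, -2, 4)
Solving gives a = (-2, 4, 3).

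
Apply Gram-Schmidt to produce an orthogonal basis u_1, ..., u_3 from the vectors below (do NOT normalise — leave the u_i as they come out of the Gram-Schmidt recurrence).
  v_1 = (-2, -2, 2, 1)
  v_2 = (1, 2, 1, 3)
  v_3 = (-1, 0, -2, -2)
Orthogonal basis:
  u_1 = (-2, -2, 2, 1)
  u_2 = (11/13, 24/13, 15/13, 40/13)
  u_3 = (-211/194, 52/97, -129/194, 22/97)

Apply the Gram-Schmidt recurrence
  u_1 = v_1
  u_i = v_i − Σ_{j<i} ((v_i · u_j) / (u_j · u_j)) · u_j.

Step by step this gives:
  u_1 = (-2, -2, 2, 1)
  u_2 = (11/13, 24/13, 15/13, 40/13)
  u_3 = (-211/194, 52/97, -129/194, 22/97)

Orthogonality check:
  u_2 · u_1 = 0 (should be 0)
  u_3 · u_1 = 0 (should be 0)
  u_3 · u_2 = 0 (should be 0)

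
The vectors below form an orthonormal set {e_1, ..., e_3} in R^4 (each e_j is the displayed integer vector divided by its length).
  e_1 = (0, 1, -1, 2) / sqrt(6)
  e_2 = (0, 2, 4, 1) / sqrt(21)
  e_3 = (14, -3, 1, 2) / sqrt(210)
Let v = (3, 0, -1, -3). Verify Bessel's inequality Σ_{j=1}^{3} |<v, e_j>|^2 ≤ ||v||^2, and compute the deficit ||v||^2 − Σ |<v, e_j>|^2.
Σ |<v, e_j>|^2 = 37/3; ||v||^2 = 19; deficit = 20/3

Write each e_j = u_j / sqrt(<u_j, u_j>) where u_j is the displayed integer vector. Then <v, e_j> = <v, u_j> / sqrt(<u_j, u_j>), so |<v, e_j>|^2 = <v, u_j>^2 / <u_j, u_j>.
Coefficients: <v, e_1> = -5/sqrt(6), <v, e_2> = -7/sqrt(21), <v, e_3> = 35/sqrt(210).
Square and sum: Σ |<v, e_j>|^2 = 37/3.
Compute ||v||^2 = v·v = 19.
Deficit = 19 − 37/3 = 20/3 ≥ 0, confirming Bessel's inequality. (The deficit equals ||v − Σ <v,e_j> e_j||^2, the squared distance from v to span{e_j}.)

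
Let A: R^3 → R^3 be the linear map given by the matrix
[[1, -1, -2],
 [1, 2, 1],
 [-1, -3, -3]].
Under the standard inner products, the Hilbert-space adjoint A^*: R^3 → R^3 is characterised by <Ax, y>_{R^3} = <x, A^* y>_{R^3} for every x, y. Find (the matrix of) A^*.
A^* = A^T =
[[1, 1, -1],
 [-1, 2, -3],
 [-2, 1, -3]]

For real matrices with standard dot products, the defining identity <Ax, y> = <x, A^* y> gives (Ax)^T y = x^T (A^*) y, i.e. x^T A^T y = x^T (A^*) y. Since this holds for all x, y, we must have A^* = A^T. Therefore
A^* =
[[1, 1, -1],
 [-1, 2, -3],
 [-2, 1, -3]].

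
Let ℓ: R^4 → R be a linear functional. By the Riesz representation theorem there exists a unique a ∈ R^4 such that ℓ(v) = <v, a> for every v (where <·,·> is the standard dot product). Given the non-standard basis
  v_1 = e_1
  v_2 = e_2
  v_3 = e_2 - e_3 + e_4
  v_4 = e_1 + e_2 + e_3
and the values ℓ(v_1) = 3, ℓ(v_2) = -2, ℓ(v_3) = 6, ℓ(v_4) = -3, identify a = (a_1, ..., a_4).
a = (3, -2, -4, 4)

Write a = (a_1, ..., a_4) in the standard basis. For each basis vector v_i, ℓ(v_i) = <v_i, a> is a linear equation in the a_j's. Collect the n equations into a matrix system V a = ℓ, where row i of V is v_i (expressed in the standard basis). Since V is invertible (lower-triangular with 1s on the diagonal, up to permutation), solve by back-substitution:
  V =
[[1, 0, 0, 0],
 [0, 1, 0, 0],
 [0, 1, -1, 1],
 [1, 1, 1, 0]]
  V a = (3, -2, 6, -3)
Solving gives a = (3, -2, -4, 4).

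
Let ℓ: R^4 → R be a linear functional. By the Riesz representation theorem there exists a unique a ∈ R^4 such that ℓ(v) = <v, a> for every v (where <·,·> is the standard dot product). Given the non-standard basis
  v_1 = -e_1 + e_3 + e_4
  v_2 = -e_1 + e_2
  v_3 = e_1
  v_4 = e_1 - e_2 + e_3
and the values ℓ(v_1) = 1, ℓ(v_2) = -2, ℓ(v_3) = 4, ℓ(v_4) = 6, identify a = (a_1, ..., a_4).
a = (4, 2, 4, 1)

Write a = (a_1, ..., a_4) in the standard basis. For each basis vector v_i, ℓ(v_i) = <v_i, a> is a linear equation in the a_j's. Collect the n equations into a matrix system V a = ℓ, where row i of V is v_i (expressed in the standard basis). Since V is invertible (lower-triangular with 1s on the diagonal, up to permutation), solve by back-substitution:
  V =
[[-1, 0, 1, 1],
 [-1, 1, 0, 0],
 [1, 0, 0, 0],
 [1, -1, 1, 0]]
  V a = (1, -2, 4, 6)
Solving gives a = (4, 2, 4, 1).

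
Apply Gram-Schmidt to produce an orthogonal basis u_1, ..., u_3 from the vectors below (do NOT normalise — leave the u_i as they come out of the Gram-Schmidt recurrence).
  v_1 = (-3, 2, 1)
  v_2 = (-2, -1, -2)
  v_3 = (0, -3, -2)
Orthogonal basis:
  u_1 = (-3, 2, 1)
  u_2 = (-11/7, -9/7, -15/7)
  u_3 = (-15/61, -40/61, 35/61)

Apply the Gram-Schmidt recurrence
  u_1 = v_1
  u_i = v_i − Σ_{j<i} ((v_i · u_j) / (u_j · u_j)) · u_j.

Step by step this gives:
  u_1 = (-3, 2, 1)
  u_2 = (-11/7, -9/7, -15/7)
  u_3 = (-15/61, -40/61, 35/61)

Orthogonality check:
  u_2 · u_1 = 0 (should be 0)
  u_3 · u_1 = 0 (should be 0)
  u_3 · u_2 = 0 (should be 0)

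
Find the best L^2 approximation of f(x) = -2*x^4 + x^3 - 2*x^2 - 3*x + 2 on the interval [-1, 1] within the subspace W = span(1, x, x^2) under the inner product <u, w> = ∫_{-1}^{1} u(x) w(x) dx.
g(x) = -26*x^2/7 - 12*x/5 + 76/35

The best approximation g ∈ W is the orthogonal projection of f onto W. Writing g = a_0 + a_1 x + a_2 x^2, the coefficients solve the normal equations G · a = b where
  G_{ij} = <φ_i, φ_j> and b_i = <f, φ_i>, with φ_0 = 1, φ_1 = x, φ_2 = x^2.
G =
  [2, 0, 2/3]
  [0, 2/3, 0]
  [2/3, 0, 2/5],
b = (28/15, -8/5, -4/105).
Solving gives a_0 = 76/35, a_1 = -12/5, a_2 = -26/7, so
  g(x) = -26*x^2/7 - 12*x/5 + 76/35.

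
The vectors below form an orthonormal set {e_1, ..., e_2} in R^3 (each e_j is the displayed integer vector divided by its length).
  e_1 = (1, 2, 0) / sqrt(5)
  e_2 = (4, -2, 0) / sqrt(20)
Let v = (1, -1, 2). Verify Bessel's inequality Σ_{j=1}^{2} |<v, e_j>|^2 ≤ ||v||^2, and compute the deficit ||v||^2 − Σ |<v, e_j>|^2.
Σ |<v, e_j>|^2 = 2; ||v||^2 = 6; deficit = 4

Write each e_j = u_j / sqrt(<u_j, u_j>) where u_j is the displayed integer vector. Then <v, e_j> = <v, u_j> / sqrt(<u_j, u_j>), so |<v, e_j>|^2 = <v, u_j>^2 / <u_j, u_j>.
Coefficients: <v, e_1> = -1/sqrt(5), <v, e_2> = 6/sqrt(20).
Square and sum: Σ |<v, e_j>|^2 = 2.
Compute ||v||^2 = v·v = 6.
Deficit = 6 − 2 = 4 ≥ 0, confirming Bessel's inequality. (The deficit equals ||v − Σ <v,e_j> e_j||^2, the squared distance from v to span{e_j}.)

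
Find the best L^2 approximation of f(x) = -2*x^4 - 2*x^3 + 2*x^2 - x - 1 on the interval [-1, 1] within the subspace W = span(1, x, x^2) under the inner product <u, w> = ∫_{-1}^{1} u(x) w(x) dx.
g(x) = 2*x^2/7 - 11*x/5 - 29/35

The best approximation g ∈ W is the orthogonal projection of f onto W. Writing g = a_0 + a_1 x + a_2 x^2, the coefficients solve the normal equations G · a = b where
  G_{ij} = <φ_i, φ_j> and b_i = <f, φ_i>, with φ_0 = 1, φ_1 = x, φ_2 = x^2.
G =
  [2, 0, 2/3]
  [0, 2/3, 0]
  [2/3, 0, 2/5],
b = (-22/15, -22/15, -46/105).
Solving gives a_0 = -29/35, a_1 = -11/5, a_2 = 2/7, so
  g(x) = 2*x^2/7 - 11*x/5 - 29/35.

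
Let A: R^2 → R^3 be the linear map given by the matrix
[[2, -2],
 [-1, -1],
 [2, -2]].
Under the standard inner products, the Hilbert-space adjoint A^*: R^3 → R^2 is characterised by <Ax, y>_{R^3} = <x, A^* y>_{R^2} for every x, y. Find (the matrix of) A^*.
A^* = A^T =
[[2, -1, 2],
 [-2, -1, -2]]

For real matrices with standard dot products, the defining identity <Ax, y> = <x, A^* y> gives (Ax)^T y = x^T (A^*) y, i.e. x^T A^T y = x^T (A^*) y. Since this holds for all x, y, we must have A^* = A^T. Therefore
A^* =
[[2, -1, 2],
 [-2, -1, -2]].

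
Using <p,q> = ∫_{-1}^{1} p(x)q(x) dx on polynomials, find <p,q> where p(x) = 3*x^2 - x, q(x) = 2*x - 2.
<p,q> = -16/3

Expand the product: p(x)·q(x) = 6*x^3 - 8*x^2 + 2*x.
∫_{-1}^{1} of each monomial x^k gives [2/(k+1) if k even, 0 if k odd]. Integrating term-by-term (or equivalently evaluating the antiderivative F(x) = 3*x^4/2 - 8*x^3/3 + x^2 at the endpoints):
  F(1) − F(−1) = -1/6 − (31/6) = -16/3.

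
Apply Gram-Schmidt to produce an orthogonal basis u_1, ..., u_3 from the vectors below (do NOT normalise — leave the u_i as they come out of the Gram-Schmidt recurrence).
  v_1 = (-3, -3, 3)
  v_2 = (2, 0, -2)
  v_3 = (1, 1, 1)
Orthogonal basis:
  u_1 = (-3, -3, 3)
  u_2 = (2/3, -4/3, -2/3)
  u_3 = (1, 0, 1)

Apply the Gram-Schmidt recurrence
  u_1 = v_1
  u_i = v_i − Σ_{j<i} ((v_i · u_j) / (u_j · u_j)) · u_j.

Step by step this gives:
  u_1 = (-3, -3, 3)
  u_2 = (2/3, -4/3, -2/3)
  u_3 = (1, 0, 1)

Orthogonality check:
  u_2 · u_1 = 0 (should be 0)
  u_3 · u_1 = 0 (should be 0)
  u_3 · u_2 = 0 (should be 0)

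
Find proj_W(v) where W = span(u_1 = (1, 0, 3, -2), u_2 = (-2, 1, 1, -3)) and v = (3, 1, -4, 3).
proj_W(v) = (195/161, -21/23, -444/161, 639/161)

Set up U = [u_1 | ... | u_2] ∈ R^(4×2). The projector onto W = col(U) is P = U (U^T U)^(-1) U^T.
Compute U^T U =
  [14, 7]
  [7, 15],
and U^T v = (-15, -18).
Solve U^T U · c = U^T v for the coefficients: c = (-99/161, -21/23). The projection is proj_W(v) = U c.
Check: (v - proj_W(v)) · u_1 = 0  (should be 0).
Check: (v - proj_W(v)) · u_2 = 0  (should be 0).
Result: proj_W(v) = (195/161, -21/23, -444/161, 639/161).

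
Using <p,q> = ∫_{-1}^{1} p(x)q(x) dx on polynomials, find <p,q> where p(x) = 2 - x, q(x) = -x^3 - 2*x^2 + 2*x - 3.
<p,q> = -78/5

Expand the product: p(x)·q(x) = x^4 - 6*x^2 + 7*x - 6.
∫_{-1}^{1} of each monomial x^k gives [2/(k+1) if k even, 0 if k odd]. Integrating term-by-term (or equivalently evaluating the antiderivative F(x) = x^5/5 - 2*x^3 + 7*x^2/2 - 6*x at the endpoints):
  F(1) − F(−1) = -43/10 − (113/10) = -78/5.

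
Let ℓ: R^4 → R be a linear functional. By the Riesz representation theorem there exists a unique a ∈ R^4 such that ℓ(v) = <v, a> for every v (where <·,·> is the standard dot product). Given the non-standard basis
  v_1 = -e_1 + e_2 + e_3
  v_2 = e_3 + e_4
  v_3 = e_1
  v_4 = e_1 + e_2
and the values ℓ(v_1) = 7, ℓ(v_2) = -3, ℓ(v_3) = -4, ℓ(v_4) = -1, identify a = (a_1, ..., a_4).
a = (-4, 3, 0, -3)

Write a = (a_1, ..., a_4) in the standard basis. For each basis vector v_i, ℓ(v_i) = <v_i, a> is a linear equation in the a_j's. Collect the n equations into a matrix system V a = ℓ, where row i of V is v_i (expressed in the standard basis). Since V is invertible (lower-triangular with 1s on the diagonal, up to permutation), solve by back-substitution:
  V =
[[-1, 1, 1, 0],
 [0, 0, 1, 1],
 [1, 0, 0, 0],
 [1, 1, 0, 0]]
  V a = (7, -3, -4, -1)
Solving gives a = (-4, 3, 0, -3).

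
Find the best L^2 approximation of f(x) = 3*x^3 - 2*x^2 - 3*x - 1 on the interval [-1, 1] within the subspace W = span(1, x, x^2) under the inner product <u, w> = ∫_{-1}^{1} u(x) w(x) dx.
g(x) = -2*x^2 - 6*x/5 - 1

The best approximation g ∈ W is the orthogonal projection of f onto W. Writing g = a_0 + a_1 x + a_2 x^2, the coefficients solve the normal equations G · a = b where
  G_{ij} = <φ_i, φ_j> and b_i = <f, φ_i>, with φ_0 = 1, φ_1 = x, φ_2 = x^2.
G =
  [2, 0, 2/3]
  [0, 2/3, 0]
  [2/3, 0, 2/5],
b = (-10/3, -4/5, -22/15).
Solving gives a_0 = -1, a_1 = -6/5, a_2 = -2, so
  g(x) = -2*x^2 - 6*x/5 - 1.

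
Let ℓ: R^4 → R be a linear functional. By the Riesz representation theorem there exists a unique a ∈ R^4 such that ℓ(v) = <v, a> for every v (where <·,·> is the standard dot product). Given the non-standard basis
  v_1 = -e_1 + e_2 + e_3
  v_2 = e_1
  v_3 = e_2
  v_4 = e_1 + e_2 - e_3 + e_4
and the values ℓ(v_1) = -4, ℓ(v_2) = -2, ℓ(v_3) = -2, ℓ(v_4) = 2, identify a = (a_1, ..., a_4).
a = (-2, -2, -4, 2)

Write a = (a_1, ..., a_4) in the standard basis. For each basis vector v_i, ℓ(v_i) = <v_i, a> is a linear equation in the a_j's. Collect the n equations into a matrix system V a = ℓ, where row i of V is v_i (expressed in the standard basis). Since V is invertible (lower-triangular with 1s on the diagonal, up to permutation), solve by back-substitution:
  V =
[[-1, 1, 1, 0],
 [1, 0, 0, 0],
 [0, 1, 0, 0],
 [1, 1, -1, 1]]
  V a = (-4, -2, -2, 2)
Solving gives a = (-2, -2, -4, 2).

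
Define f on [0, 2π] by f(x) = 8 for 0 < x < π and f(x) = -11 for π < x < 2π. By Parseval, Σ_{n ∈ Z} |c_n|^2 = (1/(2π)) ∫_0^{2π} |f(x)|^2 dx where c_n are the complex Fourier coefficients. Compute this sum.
Σ |c_n|^2 = 185/2

Parseval equates the L^2 energy of f (normalised by 1/(2π)) with the ℓ^2 sum of its Fourier coefficients: (1/(2π)) ∫_0^{2π} |f|^2 = Σ |c_n|^2.
Compute the left side: (1/(2π)) [∫_0^π 8^2 dx + ∫_π^{2π} (-11)^2 dx] = (1/(2π)) · (64π + 121π) = (64 + 121)/2 = 185/2.
So Σ_{n ∈ Z} |c_n|^2 = 185/2.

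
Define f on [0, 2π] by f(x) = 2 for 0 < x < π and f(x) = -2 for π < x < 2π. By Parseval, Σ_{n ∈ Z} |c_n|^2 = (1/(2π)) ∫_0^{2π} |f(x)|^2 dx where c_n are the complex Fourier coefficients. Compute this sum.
Σ |c_n|^2 = 4

Parseval equates the L^2 energy of f (normalised by 1/(2π)) with the ℓ^2 sum of its Fourier coefficients: (1/(2π)) ∫_0^{2π} |f|^2 = Σ |c_n|^2.
Compute the left side: (1/(2π)) [∫_0^π 2^2 dx + ∫_π^{2π} (-2)^2 dx] = (1/(2π)) · (4π + 4π) = (4 + 4)/2 = 4.
So Σ_{n ∈ Z} |c_n|^2 = 4.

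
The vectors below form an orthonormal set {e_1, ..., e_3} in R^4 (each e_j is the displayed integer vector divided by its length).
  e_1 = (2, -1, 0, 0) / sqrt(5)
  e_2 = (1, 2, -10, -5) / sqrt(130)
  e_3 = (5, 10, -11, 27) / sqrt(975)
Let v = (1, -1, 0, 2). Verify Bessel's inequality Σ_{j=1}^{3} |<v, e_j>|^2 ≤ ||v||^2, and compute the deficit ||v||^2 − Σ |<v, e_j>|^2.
Σ |<v, e_j>|^2 = 779/150; ||v||^2 = 6; deficit = 121/150

Write each e_j = u_j / sqrt(<u_j, u_j>) where u_j is the displayed integer vector. Then <v, e_j> = <v, u_j> / sqrt(<u_j, u_j>), so |<v, e_j>|^2 = <v, u_j>^2 / <u_j, u_j>.
Coefficients: <v, e_1> = 3/sqrt(5), <v, e_2> = -11/sqrt(130), <v, e_3> = 49/sqrt(975).
Square and sum: Σ |<v, e_j>|^2 = 779/150.
Compute ||v||^2 = v·v = 6.
Deficit = 6 − 779/150 = 121/150 ≥ 0, confirming Bessel's inequality. (The deficit equals ||v − Σ <v,e_j> e_j||^2, the squared distance from v to span{e_j}.)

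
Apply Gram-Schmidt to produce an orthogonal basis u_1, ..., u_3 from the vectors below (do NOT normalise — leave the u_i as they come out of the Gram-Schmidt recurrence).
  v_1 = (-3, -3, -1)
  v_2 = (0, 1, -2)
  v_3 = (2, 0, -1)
Orthogonal basis:
  u_1 = (-3, -3, -1)
  u_2 = (-3/19, 16/19, -39/19)
  u_3 = (119/94, -51/47, -51/94)

Apply the Gram-Schmidt recurrence
  u_1 = v_1
  u_i = v_i − Σ_{j<i} ((v_i · u_j) / (u_j · u_j)) · u_j.

Step by step this gives:
  u_1 = (-3, -3, -1)
  u_2 = (-3/19, 16/19, -39/19)
  u_3 = (119/94, -51/47, -51/94)

Orthogonality check:
  u_2 · u_1 = 0 (should be 0)
  u_3 · u_1 = 0 (should be 0)
  u_3 · u_2 = 0 (should be 0)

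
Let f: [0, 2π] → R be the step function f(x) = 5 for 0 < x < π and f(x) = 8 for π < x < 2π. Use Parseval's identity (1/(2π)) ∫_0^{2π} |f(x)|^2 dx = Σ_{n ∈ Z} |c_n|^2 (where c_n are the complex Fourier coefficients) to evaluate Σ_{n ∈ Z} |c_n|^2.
Σ |c_n|^2 = 89/2

Parseval equates the L^2 energy of f (normalised by 1/(2π)) with the ℓ^2 sum of its Fourier coefficients: (1/(2π)) ∫_0^{2π} |f|^2 = Σ |c_n|^2.
Compute the left side: (1/(2π)) [∫_0^π 5^2 dx + ∫_π^{2π} 8^2 dx] = (1/(2π)) · (25π + 64π) = (25 + 64)/2 = 89/2.
So Σ_{n ∈ Z} |c_n|^2 = 89/2.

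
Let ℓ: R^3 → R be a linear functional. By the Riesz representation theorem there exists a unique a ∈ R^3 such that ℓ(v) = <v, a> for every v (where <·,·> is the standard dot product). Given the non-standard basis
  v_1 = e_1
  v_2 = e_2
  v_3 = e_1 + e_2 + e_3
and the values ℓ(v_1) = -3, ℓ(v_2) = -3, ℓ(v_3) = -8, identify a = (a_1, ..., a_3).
a = (-3, -3, -2)

Write a = (a_1, ..., a_3) in the standard basis. For each basis vector v_i, ℓ(v_i) = <v_i, a> is a linear equation in the a_j's. Collect the n equations into a matrix system V a = ℓ, where row i of V is v_i (expressed in the standard basis). Since V is invertible (lower-triangular with 1s on the diagonal, up to permutation), solve by back-substitution:
  V =
[[1, 0, 0],
 [0, 1, 0],
 [1, 1, 1]]
  V a = (-3, -3, -8)
Solving gives a = (-3, -3, -2).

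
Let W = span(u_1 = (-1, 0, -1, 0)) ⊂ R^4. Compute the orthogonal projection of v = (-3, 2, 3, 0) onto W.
proj_W(v) = (0, 0, 0, 0)

Set up U = [u_1 | ... | u_1] ∈ R^(4×1). The projector onto W = col(U) is P = U (U^T U)^(-1) U^T.
Compute U^T U =
  [2],
and U^T v = (0).
Solve U^T U · c = U^T v for the coefficients: c = (0). The projection is proj_W(v) = U c.
Check: (v - proj_W(v)) · u_1 = 0  (should be 0).
Result: proj_W(v) = (0, 0, 0, 0).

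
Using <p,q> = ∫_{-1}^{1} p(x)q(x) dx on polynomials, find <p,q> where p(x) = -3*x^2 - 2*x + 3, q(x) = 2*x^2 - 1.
<p,q> = -12/5

Expand the product: p(x)·q(x) = -6*x^4 - 4*x^3 + 9*x^2 + 2*x - 3.
∫_{-1}^{1} of each monomial x^k gives [2/(k+1) if k even, 0 if k odd]. Integrating term-by-term (or equivalently evaluating the antiderivative F(x) = -6*x^5/5 - x^4 + 3*x^3 + x^2 - 3*x at the endpoints):
  F(1) − F(−1) = -6/5 − (6/5) = -12/5.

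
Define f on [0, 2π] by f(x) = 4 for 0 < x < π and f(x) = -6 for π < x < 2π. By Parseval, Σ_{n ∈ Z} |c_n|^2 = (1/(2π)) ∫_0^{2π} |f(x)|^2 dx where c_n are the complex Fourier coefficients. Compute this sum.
Σ |c_n|^2 = 26

Parseval equates the L^2 energy of f (normalised by 1/(2π)) with the ℓ^2 sum of its Fourier coefficients: (1/(2π)) ∫_0^{2π} |f|^2 = Σ |c_n|^2.
Compute the left side: (1/(2π)) [∫_0^π 4^2 dx + ∫_π^{2π} (-6)^2 dx] = (1/(2π)) · (16π + 36π) = (16 + 36)/2 = 26.
So Σ_{n ∈ Z} |c_n|^2 = 26.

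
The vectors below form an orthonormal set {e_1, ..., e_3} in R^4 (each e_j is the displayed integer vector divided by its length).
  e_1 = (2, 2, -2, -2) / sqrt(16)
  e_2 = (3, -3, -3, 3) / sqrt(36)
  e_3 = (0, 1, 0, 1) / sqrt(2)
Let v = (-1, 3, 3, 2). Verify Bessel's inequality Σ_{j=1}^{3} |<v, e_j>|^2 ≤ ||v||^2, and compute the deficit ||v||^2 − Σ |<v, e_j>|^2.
Σ |<v, e_j>|^2 = 21; ||v||^2 = 23; deficit = 2

Write each e_j = u_j / sqrt(<u_j, u_j>) where u_j is the displayed integer vector. Then <v, e_j> = <v, u_j> / sqrt(<u_j, u_j>), so |<v, e_j>|^2 = <v, u_j>^2 / <u_j, u_j>.
Coefficients: <v, e_1> = -6/sqrt(16), <v, e_2> = -15/sqrt(36), <v, e_3> = 5/sqrt(2).
Square and sum: Σ |<v, e_j>|^2 = 21.
Compute ||v||^2 = v·v = 23.
Deficit = 23 − 21 = 2 ≥ 0, confirming Bessel's inequality. (The deficit equals ||v − Σ <v,e_j> e_j||^2, the squared distance from v to span{e_j}.)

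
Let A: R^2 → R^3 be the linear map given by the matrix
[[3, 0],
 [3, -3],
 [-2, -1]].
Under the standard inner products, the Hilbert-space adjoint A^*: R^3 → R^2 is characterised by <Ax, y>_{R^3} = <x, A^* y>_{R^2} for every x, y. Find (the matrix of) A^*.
A^* = A^T =
[[3, 3, -2],
 [0, -3, -1]]

For real matrices with standard dot products, the defining identity <Ax, y> = <x, A^* y> gives (Ax)^T y = x^T (A^*) y, i.e. x^T A^T y = x^T (A^*) y. Since this holds for all x, y, we must have A^* = A^T. Therefore
A^* =
[[3, 3, -2],
 [0, -3, -1]].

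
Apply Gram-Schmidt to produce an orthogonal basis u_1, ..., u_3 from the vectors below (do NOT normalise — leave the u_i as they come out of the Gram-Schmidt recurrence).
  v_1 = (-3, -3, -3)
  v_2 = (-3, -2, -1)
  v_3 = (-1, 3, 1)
Orthogonal basis:
  u_1 = (-3, -3, -3)
  u_2 = (-1, 0, 1)
  u_3 = (-1, 2, -1)

Apply the Gram-Schmidt recurrence
  u_1 = v_1
  u_i = v_i − Σ_{j<i} ((v_i · u_j) / (u_j · u_j)) · u_j.

Step by step this gives:
  u_1 = (-3, -3, -3)
  u_2 = (-1, 0, 1)
  u_3 = (-1, 2, -1)

Orthogonality check:
  u_2 · u_1 = 0 (should be 0)
  u_3 · u_1 = 0 (should be 0)
  u_3 · u_2 = 0 (should be 0)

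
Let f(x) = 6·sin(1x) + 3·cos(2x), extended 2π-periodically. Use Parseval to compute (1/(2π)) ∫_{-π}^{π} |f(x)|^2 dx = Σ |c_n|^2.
Σ |c_n|^2 = 45/2

Expand |f|^2 and use orthogonality of {sin(nx), cos(mx)} on [-π, π]:
  ∫_{-π}^{π} sin(nx)^2 dx = π, ∫ cos(mx)^2 dx = π, and cross terms integrate to 0.
So ∫_{-π}^{π} f(x)^2 dx = 6^2 · π + 3^2 · π = (36 + 9)π.
Divide by 2π: (36 + 9)/2 = 45/2.
By Parseval, this equals Σ |c_n|^2.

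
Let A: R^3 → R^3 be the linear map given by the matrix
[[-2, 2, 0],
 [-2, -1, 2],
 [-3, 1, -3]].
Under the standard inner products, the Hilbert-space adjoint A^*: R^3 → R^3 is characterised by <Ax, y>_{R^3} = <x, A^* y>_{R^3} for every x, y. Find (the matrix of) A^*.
A^* = A^T =
[[-2, -2, -3],
 [2, -1, 1],
 [0, 2, -3]]

For real matrices with standard dot products, the defining identity <Ax, y> = <x, A^* y> gives (Ax)^T y = x^T (A^*) y, i.e. x^T A^T y = x^T (A^*) y. Since this holds for all x, y, we must have A^* = A^T. Therefore
A^* =
[[-2, -2, -3],
 [2, -1, 1],
 [0, 2, -3]].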